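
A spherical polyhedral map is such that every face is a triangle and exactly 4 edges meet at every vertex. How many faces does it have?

Each face has 3 edges and each edge borders two faces, so 2E = 3F.
Each vertex has degree 4, so 4V = 2E and hence V = 3F/4.
Euler: V − E + F = 2 ⇒ (3F/4) − (3F/2) + F = 2.
Multiply by 8: (6 − 12 + 8)F = 16, i.e. 2F = 16.
So F = 8, E = 3·8/2 = 12, V = 3·8/4 = 6.

8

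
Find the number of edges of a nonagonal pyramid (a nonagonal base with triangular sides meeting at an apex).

A pyramid on an n-gon base has one n-gon and n triangles: V = 9 + 1 = 10, E = 2·9 = 18, F = 9 + 1 = 10.

18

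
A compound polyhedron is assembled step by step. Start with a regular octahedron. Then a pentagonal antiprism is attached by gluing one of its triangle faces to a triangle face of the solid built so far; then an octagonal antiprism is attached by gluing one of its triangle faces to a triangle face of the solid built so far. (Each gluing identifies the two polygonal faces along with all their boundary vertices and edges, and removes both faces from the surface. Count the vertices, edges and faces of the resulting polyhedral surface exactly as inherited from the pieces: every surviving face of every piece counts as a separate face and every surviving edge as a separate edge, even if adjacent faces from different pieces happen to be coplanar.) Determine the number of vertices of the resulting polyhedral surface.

26

A regular octahedron: V=6, E=12, F=8.
Attach a pentagonal antiprism (V=10, E=20, F=12) along a 3-gon: merge 3 vertices and 3 edges, delete both glued faces → V=13, E=29, F=18.
Attach an octagonal antiprism (V=16, E=32, F=18) along a 3-gon: merge 3 vertices and 3 edges, delete both glued faces → V=26, E=58, F=34.
Check: V − E + F = 26 − 58 + 34 = 2.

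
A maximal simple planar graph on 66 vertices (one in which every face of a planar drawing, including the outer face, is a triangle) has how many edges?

In a plane triangulation 3F = 2E and V − E + F = 2, so E = 3V − 6 = 3·66 − 6 = 192.

192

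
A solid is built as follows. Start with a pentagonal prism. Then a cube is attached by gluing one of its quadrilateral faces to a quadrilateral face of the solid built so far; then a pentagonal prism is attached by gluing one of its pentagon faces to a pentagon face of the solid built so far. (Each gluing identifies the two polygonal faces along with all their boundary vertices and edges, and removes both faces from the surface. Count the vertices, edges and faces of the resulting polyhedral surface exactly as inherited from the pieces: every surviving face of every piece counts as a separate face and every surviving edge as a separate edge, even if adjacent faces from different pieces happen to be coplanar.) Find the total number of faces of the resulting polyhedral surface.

A pentagonal prism: V=10, E=15, F=7.
Attach a cube (V=8, E=12, F=6) along a 4-gon: merge 4 vertices and 4 edges, delete both glued faces → V=14, E=23, F=11.
Attach a pentagonal prism (V=10, E=15, F=7) along a 5-gon: merge 5 vertices and 5 edges, delete both glued faces → V=19, E=33, F=16.
Check: V − E + F = 19 − 33 + 16 = 2.

16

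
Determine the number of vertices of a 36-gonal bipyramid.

A bipyramid over an n-gon has 2n triangular faces and n + 2 vertices: V = 36 + 2 = 38, E = 3·36 = 108, F = 2·36 = 72.

38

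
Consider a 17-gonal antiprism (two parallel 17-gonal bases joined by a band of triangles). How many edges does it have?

68

An antiprism on an n-gon has two n-gon caps and 2n triangles: V = 2·17 = 34, E = 4·17 = 68, F = 2·17 + 2 = 36.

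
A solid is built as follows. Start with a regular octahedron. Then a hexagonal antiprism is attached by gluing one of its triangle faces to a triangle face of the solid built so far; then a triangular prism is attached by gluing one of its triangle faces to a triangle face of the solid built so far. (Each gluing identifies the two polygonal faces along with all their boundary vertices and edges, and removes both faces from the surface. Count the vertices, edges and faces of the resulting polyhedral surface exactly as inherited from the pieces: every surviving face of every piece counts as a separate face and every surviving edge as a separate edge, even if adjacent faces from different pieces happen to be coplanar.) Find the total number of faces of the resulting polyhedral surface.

A regular octahedron: V=6, E=12, F=8.
Attach a hexagonal antiprism (V=12, E=24, F=14) along a 3-gon: merge 3 vertices and 3 edges, delete both glued faces → V=15, E=33, F=20.
Attach a triangular prism (V=6, E=9, F=5) along a 3-gon: merge 3 vertices and 3 edges, delete both glued faces → V=18, E=39, F=23.
Check: V − E + F = 18 − 39 + 23 = 2.

23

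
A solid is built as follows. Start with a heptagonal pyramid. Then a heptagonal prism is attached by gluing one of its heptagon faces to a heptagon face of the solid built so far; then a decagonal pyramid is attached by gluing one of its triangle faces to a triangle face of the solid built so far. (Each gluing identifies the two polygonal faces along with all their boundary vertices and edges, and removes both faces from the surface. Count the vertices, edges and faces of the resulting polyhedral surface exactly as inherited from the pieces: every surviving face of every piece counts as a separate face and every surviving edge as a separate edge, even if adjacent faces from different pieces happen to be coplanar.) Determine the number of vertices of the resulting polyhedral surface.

A heptagonal pyramid: V=8, E=14, F=8.
Attach a heptagonal prism (V=14, E=21, F=9) along a 7-gon: merge 7 vertices and 7 edges, delete both glued faces → V=15, E=28, F=15.
Attach a decagonal pyramid (V=11, E=20, F=11) along a 3-gon: merge 3 vertices and 3 edges, delete both glued faces → V=23, E=45, F=24.
Check: V − E + F = 23 − 45 + 24 = 2.

23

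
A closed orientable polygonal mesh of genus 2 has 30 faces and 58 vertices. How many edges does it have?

90

For a closed orientable surface of genus 2, χ = 2 − 2·2 = -2.
E = V + F − (-2) = 58 + 30 − (-2) = 90.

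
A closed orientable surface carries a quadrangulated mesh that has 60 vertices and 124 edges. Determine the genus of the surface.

2

Every face is a square and each edge borders two faces, so 4F = 2·124, giving F = 62.
χ = V − E + F = 60 − 124 + 62 = -2.
For a closed orientable surface χ = 2 − 2g, so g = (2 − (-2))/2 = 2.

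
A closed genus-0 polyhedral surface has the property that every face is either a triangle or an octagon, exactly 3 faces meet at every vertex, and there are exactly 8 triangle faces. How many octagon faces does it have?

Let x be the number of octagons; then F = 8 + x.
Edge–face incidences: 2E = 3·8 + 8·x = 24 + 8x.
Every vertex has degree 3, so 3V = 2E.
Euler: V − E + F = 2 ⇒ (2E)/3 − E + (8 + x) = 2.
Multiply by 6: 2·(2E) − 3·(2E) + 6·(8 + x) = 12, i.e. 48 + 6x − (24 + 8x) = 12.
Collecting terms: −2x + 24 = 12, so −2x = −12, so x = 6.
Then 2E = 24 + 8·6 = 72, so E = 36, V = 2E/3 = 24, F = 8 + 6 = 14.

6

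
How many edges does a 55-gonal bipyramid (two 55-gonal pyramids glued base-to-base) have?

A bipyramid over an n-gon has 2n triangular faces and n + 2 vertices: V = 55 + 2 = 57, E = 3·55 = 165, F = 2·55 = 110.

165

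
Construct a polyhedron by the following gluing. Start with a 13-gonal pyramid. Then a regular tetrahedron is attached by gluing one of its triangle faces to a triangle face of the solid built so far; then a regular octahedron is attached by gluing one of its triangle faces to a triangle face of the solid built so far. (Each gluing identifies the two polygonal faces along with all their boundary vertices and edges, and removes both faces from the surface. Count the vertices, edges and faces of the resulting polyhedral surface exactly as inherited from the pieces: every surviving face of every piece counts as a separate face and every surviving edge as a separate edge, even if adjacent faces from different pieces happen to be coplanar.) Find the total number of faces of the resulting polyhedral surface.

22

A 13-gonal pyramid: V=14, E=26, F=14.
Attach a regular tetrahedron (V=4, E=6, F=4) along a 3-gon: merge 3 vertices and 3 edges, delete both glued faces → V=15, E=29, F=16.
Attach a regular octahedron (V=6, E=12, F=8) along a 3-gon: merge 3 vertices and 3 edges, delete both glued faces → V=18, E=38, F=22.
Check: V − E + F = 18 − 38 + 22 = 2.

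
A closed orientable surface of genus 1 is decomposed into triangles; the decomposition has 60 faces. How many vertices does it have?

χ = 2 − 2·1 = 0, and every face is a triangle so 3F = 2E.
E = 3·60/2 = 90. Then V = 0 + E − F = 0 + 90 − 60 = 30.

30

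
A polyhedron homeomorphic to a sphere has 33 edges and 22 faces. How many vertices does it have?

Here V − E + F = 2.
V = 2 + E − F = 2 + 33 − 22 = 13.

13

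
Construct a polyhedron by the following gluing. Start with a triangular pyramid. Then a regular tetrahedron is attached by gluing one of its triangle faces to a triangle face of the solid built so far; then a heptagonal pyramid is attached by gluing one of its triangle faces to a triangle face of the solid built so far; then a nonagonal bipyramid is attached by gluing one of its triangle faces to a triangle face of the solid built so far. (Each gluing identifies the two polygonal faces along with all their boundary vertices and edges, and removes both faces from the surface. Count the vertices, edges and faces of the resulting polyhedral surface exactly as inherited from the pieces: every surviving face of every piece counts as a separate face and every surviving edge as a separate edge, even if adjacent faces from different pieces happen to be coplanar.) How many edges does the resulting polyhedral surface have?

A triangular pyramid: V=4, E=6, F=4.
Attach a regular tetrahedron (V=4, E=6, F=4) along a 3-gon: merge 3 vertices and 3 edges, delete both glued faces → V=5, E=9, F=6.
Attach a heptagonal pyramid (V=8, E=14, F=8) along a 3-gon: merge 3 vertices and 3 edges, delete both glued faces → V=10, E=20, F=12.
Attach a nonagonal bipyramid (V=11, E=27, F=18) along a 3-gon: merge 3 vertices and 3 edges, delete both glued faces → V=18, E=44, F=28.
Check: V − E + F = 18 − 44 + 28 = 2.

44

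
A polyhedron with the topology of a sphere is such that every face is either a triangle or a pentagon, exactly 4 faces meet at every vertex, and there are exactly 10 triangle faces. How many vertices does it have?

10

Let x be the number of pentagons; then F = 10 + x.
Edge–face incidences: 2E = 3·10 + 5·x = 30 + 5x.
Every vertex has degree 4, so 4V = 2E.
Euler: V − E + F = 2 ⇒ (2E)/4 − E + (10 + x) = 2.
Multiply by 8: 2·(2E) − 4·(2E) + 8·(10 + x) = 16, i.e. 80 + 8x − 2·(30 + 5x) = 16.
Collecting terms: −2x + 20 = 16, so −2x = −4, so x = 2.
Then 2E = 30 + 5·2 = 40, so E = 20, V = 2E/4 = 10, F = 10 + 2 = 12.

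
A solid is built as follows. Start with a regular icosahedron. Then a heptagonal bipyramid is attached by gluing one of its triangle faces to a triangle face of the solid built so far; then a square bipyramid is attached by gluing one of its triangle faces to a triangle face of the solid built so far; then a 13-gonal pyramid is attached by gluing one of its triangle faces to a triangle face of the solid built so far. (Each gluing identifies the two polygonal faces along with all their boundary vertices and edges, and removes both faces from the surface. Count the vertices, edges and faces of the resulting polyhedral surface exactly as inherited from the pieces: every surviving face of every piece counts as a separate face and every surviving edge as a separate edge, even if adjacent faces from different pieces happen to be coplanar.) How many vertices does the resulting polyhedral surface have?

A regular icosahedron: V=12, E=30, F=20.
Attach a heptagonal bipyramid (V=9, E=21, F=14) along a 3-gon: merge 3 vertices and 3 edges, delete both glued faces → V=18, E=48, F=32.
Attach a square bipyramid (V=6, E=12, F=8) along a 3-gon: merge 3 vertices and 3 edges, delete both glued faces → V=21, E=57, F=38.
Attach a 13-gonal pyramid (V=14, E=26, F=14) along a 3-gon: merge 3 vertices and 3 edges, delete both glued faces → V=32, E=80, F=50.
Check: V − E + F = 32 − 80 + 50 = 2.

32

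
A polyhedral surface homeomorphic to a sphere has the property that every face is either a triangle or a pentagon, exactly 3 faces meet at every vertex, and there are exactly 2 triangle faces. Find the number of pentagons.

6

Let x be the number of pentagons; then F = 2 + x.
Edge–face incidences: 2E = 3·2 + 5·x = 6 + 5x.
Every vertex has degree 3, so 3V = 2E.
Euler: V − E + F = 2 ⇒ (2E)/3 − E + (2 + x) = 2.
Multiply by 6: 2·(2E) − 3·(2E) + 6·(2 + x) = 12, i.e. 12 + 6x − (6 + 5x) = 12.
Collecting terms: x + 6 = 12, so x = 6.
Then 2E = 6 + 5·6 = 36, so E = 18, V = 2E/3 = 12, F = 2 + 6 = 8.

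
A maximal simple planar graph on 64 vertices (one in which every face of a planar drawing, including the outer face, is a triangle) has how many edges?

In a plane triangulation 3F = 2E and V − E + F = 2, so E = 3V − 6 = 3·64 − 6 = 186.

186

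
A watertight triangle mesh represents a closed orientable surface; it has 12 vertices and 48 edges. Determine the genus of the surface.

3

Every face is a triangle and each edge borders two faces, so 3F = 2·48, giving F = 32.
χ = V − E + F = 12 − 48 + 32 = -4.
For a closed orientable surface χ = 2 − 2g, so g = (2 − (-4))/2 = 3.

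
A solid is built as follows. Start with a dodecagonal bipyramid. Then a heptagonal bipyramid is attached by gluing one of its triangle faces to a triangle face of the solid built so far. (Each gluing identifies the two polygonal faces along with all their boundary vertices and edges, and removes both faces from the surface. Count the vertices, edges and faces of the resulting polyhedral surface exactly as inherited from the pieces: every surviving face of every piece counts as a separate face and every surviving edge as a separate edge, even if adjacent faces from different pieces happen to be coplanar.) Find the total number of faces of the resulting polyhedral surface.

36

A dodecagonal bipyramid: V=14, E=36, F=24.
Attach a heptagonal bipyramid (V=9, E=21, F=14) along a 3-gon: merge 3 vertices and 3 edges, delete both glued faces → V=20, E=54, F=36.
Check: V − E + F = 20 − 54 + 36 = 2.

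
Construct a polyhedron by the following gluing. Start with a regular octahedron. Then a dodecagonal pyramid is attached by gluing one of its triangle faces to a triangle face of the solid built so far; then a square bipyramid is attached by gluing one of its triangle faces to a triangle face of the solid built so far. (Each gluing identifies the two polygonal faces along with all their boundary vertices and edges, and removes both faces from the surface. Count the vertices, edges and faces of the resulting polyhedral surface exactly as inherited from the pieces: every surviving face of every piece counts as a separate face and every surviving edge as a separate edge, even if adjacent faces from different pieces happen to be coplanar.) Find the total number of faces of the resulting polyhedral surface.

25

A regular octahedron: V=6, E=12, F=8.
Attach a dodecagonal pyramid (V=13, E=24, F=13) along a 3-gon: merge 3 vertices and 3 edges, delete both glued faces → V=16, E=33, F=19.
Attach a square bipyramid (V=6, E=12, F=8) along a 3-gon: merge 3 vertices and 3 edges, delete both glued faces → V=19, E=42, F=25.
Check: V − E + F = 19 − 42 + 25 = 2.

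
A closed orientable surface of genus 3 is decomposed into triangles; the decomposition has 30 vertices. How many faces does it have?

χ = 2 − 2·3 = -4, and every face is a triangle so 3F = 2E.
V − E + F = -4 with E = 3F/2 gives 30 − (3/2 − 1)·F = -4, so F = 68 and E = 102.

68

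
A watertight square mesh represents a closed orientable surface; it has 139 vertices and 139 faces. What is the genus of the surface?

Every face is a square, so 2E = 4·139 = 556, giving E = 278.
χ = V − E + F = 139 − 278 + 139 = 0.
For a closed orientable surface χ = 2 − 2g, so g = (2 − (0))/2 = 1.

1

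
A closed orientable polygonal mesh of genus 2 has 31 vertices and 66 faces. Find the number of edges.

For a closed orientable surface of genus 2, χ = 2 − 2·2 = -2.
E = V + F − (-2) = 31 + 66 − (-2) = 99.

99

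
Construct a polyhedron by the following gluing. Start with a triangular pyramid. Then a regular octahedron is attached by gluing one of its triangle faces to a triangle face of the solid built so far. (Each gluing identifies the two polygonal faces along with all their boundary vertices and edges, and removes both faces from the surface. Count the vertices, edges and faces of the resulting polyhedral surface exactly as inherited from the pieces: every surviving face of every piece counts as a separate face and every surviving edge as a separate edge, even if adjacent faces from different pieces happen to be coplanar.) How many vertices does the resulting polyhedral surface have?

A triangular pyramid: V=4, E=6, F=4.
Attach a regular octahedron (V=6, E=12, F=8) along a 3-gon: merge 3 vertices and 3 edges, delete both glued faces → V=7, E=15, F=10.
Check: V − E + F = 7 − 15 + 10 = 2.

7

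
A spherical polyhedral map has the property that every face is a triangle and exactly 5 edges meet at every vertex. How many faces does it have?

Each face has 3 edges and each edge borders two faces, so 2E = 3F.
Each vertex has degree 5, so 5V = 2E and hence V = 3F/5.
Euler: V − E + F = 2 ⇒ (3F/5) − (3F/2) + F = 2.
Multiply by 10: (6 − 15 + 10)F = 20, i.e. 1F = 20.
So F = 20, E = 3·20/2 = 30, V = 3·20/5 = 12.

20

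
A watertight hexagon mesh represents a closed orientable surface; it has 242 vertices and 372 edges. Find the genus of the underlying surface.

4

Every face is a hexagon and each edge borders two faces, so 6F = 2·372, giving F = 124.
χ = V − E + F = 242 − 372 + 124 = -6.
For a closed orientable surface χ = 2 − 2g, so g = (2 − (-6))/2 = 4.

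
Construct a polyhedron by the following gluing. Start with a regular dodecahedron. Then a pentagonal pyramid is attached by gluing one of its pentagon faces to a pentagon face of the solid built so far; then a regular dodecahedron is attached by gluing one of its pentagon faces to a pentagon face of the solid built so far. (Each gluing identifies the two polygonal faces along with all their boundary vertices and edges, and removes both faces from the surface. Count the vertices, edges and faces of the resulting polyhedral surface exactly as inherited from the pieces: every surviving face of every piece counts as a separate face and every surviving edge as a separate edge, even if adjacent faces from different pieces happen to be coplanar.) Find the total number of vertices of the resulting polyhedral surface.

A regular dodecahedron: V=20, E=30, F=12.
Attach a pentagonal pyramid (V=6, E=10, F=6) along a 5-gon: merge 5 vertices and 5 edges, delete both glued faces → V=21, E=35, F=16.
Attach a regular dodecahedron (V=20, E=30, F=12) along a 5-gon: merge 5 vertices and 5 edges, delete both glued faces → V=36, E=60, F=26.
Check: V − E + F = 36 − 60 + 26 = 2.

36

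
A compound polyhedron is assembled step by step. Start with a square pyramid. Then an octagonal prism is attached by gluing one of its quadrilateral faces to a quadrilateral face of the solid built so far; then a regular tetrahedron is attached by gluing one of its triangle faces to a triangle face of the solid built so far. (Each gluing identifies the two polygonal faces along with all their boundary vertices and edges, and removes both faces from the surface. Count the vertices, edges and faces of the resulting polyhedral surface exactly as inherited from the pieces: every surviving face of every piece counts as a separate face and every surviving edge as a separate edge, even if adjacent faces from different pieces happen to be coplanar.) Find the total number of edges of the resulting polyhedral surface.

A square pyramid: V=5, E=8, F=5.
Attach an octagonal prism (V=16, E=24, F=10) along a 4-gon: merge 4 vertices and 4 edges, delete both glued faces → V=17, E=28, F=13.
Attach a regular tetrahedron (V=4, E=6, F=4) along a 3-gon: merge 3 vertices and 3 edges, delete both glued faces → V=18, E=31, F=15.
Check: V − E + F = 18 − 31 + 15 = 2.

31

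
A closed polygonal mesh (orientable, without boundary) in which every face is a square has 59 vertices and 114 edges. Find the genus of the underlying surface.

0

Every face is a square and each edge borders two faces, so 4F = 2·114, giving F = 57.
χ = V − E + F = 59 − 114 + 57 = 2.
For a closed orientable surface χ = 2 − 2g, so g = (2 − (2))/2 = 0.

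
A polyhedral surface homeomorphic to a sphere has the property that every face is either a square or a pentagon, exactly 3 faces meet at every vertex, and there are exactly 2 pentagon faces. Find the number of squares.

Let x be the number of squares; then F = 2 + x.
Edge–face incidences: 2E = 5·2 + 4·x = 10 + 4x.
Every vertex has degree 3, so 3V = 2E.
Euler: V − E + F = 2 ⇒ (2E)/3 − E + (2 + x) = 2.
Multiply by 6: 2·(2E) − 3·(2E) + 6·(2 + x) = 12, i.e. 12 + 6x − (10 + 4x) = 12.
Collecting terms: 2x + 2 = 12, so 2x = 10, so x = 5.
Then 2E = 10 + 4·5 = 30, so E = 15, V = 2E/3 = 10, F = 2 + 5 = 7.

5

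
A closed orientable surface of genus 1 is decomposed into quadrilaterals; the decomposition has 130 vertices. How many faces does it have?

χ = 2 − 2·1 = 0, and every face is a square so 4F = 2E.
V − E + F = 0 with E = 4F/2 gives 130 − (4/2 − 1)·F = 0, so F = 130 and E = 260.

130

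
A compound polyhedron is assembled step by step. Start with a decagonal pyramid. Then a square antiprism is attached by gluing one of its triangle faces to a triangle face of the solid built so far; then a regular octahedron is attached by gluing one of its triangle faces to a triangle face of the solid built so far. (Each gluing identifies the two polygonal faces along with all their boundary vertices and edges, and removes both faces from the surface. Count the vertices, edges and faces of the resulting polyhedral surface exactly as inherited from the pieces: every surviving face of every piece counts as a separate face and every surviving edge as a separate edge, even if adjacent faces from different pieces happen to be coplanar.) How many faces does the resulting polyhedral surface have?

A decagonal pyramid: V=11, E=20, F=11.
Attach a square antiprism (V=8, E=16, F=10) along a 3-gon: merge 3 vertices and 3 edges, delete both glued faces → V=16, E=33, F=19.
Attach a regular octahedron (V=6, E=12, F=8) along a 3-gon: merge 3 vertices and 3 edges, delete both glued faces → V=19, E=42, F=25.
Check: V − E + F = 19 − 42 + 25 = 2.

25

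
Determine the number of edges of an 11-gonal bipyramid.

33

A bipyramid over an n-gon has 2n triangular faces and n + 2 vertices: V = 11 + 2 = 13, E = 3·11 = 33, F = 2·11 = 22.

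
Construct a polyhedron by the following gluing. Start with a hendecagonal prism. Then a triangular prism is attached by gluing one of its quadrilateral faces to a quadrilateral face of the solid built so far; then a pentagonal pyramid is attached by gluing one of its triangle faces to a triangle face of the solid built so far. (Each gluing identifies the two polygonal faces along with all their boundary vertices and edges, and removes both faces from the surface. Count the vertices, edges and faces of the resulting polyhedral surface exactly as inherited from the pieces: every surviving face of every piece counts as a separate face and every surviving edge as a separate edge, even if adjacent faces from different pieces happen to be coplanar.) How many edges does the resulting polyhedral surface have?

A hendecagonal prism: V=22, E=33, F=13.
Attach a triangular prism (V=6, E=9, F=5) along a 4-gon: merge 4 vertices and 4 edges, delete both glued faces → V=24, E=38, F=16.
Attach a pentagonal pyramid (V=6, E=10, F=6) along a 3-gon: merge 3 vertices and 3 edges, delete both glued faces → V=27, E=45, F=20.
Check: V − E + F = 27 − 45 + 20 = 2.

45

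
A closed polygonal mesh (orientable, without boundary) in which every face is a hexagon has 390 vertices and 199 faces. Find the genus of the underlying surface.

Every face is a hexagon, so 2E = 6·199 = 1194, giving E = 597.
χ = V − E + F = 390 − 597 + 199 = -8.
For a closed orientable surface χ = 2 − 2g, so g = (2 − (-8))/2 = 5.

5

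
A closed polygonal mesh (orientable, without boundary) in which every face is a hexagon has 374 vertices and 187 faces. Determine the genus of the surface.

Every face is a hexagon, so 2E = 6·187 = 1122, giving E = 561.
χ = V − E + F = 374 − 561 + 187 = 0.
For a closed orientable surface χ = 2 − 2g, so g = (2 − (0))/2 = 1.

1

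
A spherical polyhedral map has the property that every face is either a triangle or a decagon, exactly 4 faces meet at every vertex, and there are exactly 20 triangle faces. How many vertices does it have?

20

Let x be the number of decagons; then F = 20 + x.
Edge–face incidences: 2E = 3·20 + 10·x = 60 + 10x.
Every vertex has degree 4, so 4V = 2E.
Euler: V − E + F = 2 ⇒ (2E)/4 − E + (20 + x) = 2.
Multiply by 8: 2·(2E) − 4·(2E) + 8·(20 + x) = 16, i.e. 160 + 8x − 2·(60 + 10x) = 16.
Collecting terms: −12x + 40 = 16, so −12x = −24, so x = 2.
Then 2E = 60 + 10·2 = 80, so E = 40, V = 2E/4 = 20, F = 20 + 2 = 22.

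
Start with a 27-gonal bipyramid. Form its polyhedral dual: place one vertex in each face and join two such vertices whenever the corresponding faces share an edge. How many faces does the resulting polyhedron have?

29

The base solid has V = 29, E = 81, F = 54.
The dual swaps V and F and preserves E: V′ = F = 54, E′ = E = 81, F′ = V = 29.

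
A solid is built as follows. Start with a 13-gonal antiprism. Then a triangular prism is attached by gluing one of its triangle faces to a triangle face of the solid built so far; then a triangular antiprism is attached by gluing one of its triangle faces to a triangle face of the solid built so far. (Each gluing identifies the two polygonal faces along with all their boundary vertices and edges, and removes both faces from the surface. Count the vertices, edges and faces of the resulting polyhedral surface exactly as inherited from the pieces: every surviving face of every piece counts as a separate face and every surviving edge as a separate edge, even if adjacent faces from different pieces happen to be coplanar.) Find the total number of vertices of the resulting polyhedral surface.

A 13-gonal antiprism: V=26, E=52, F=28.
Attach a triangular prism (V=6, E=9, F=5) along a 3-gon: merge 3 vertices and 3 edges, delete both glued faces → V=29, E=58, F=31.
Attach a triangular antiprism (V=6, E=12, F=8) along a 3-gon: merge 3 vertices and 3 edges, delete both glued faces → V=32, E=67, F=37.
Check: V − E + F = 32 − 67 + 37 = 2.

32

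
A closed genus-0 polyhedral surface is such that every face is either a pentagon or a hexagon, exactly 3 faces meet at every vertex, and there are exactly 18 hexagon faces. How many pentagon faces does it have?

12

Let x be the number of pentagons; then F = 18 + x.
Edge–face incidences: 2E = 6·18 + 5·x = 108 + 5x.
Every vertex has degree 3, so 3V = 2E.
Euler: V − E + F = 2 ⇒ (2E)/3 − E + (18 + x) = 2.
Multiply by 6: 2·(2E) − 3·(2E) + 6·(18 + x) = 12, i.e. 108 + 6x − (108 + 5x) = 12.
Collecting terms: x = 12.
Then 2E = 108 + 5·12 = 168, so E = 84, V = 2E/3 = 56, F = 18 + 12 = 30.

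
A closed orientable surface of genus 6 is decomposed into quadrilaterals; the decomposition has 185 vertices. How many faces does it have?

195

χ = 2 − 2·6 = -10, and every face is a square so 4F = 2E.
V − E + F = -10 with E = 4F/2 gives 185 − (4/2 − 1)·F = -10, so F = 195 and E = 390.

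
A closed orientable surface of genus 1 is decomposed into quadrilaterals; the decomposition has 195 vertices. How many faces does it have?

195

χ = 2 − 2·1 = 0, and every face is a square so 4F = 2E.
V − E + F = 0 with E = 4F/2 gives 195 − (4/2 − 1)·F = 0, so F = 195 and E = 390.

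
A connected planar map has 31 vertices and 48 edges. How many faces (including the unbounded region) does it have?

19

Euler's formula for a connected plane graph: V − E + F = 2, so F = 2 − 31 + 48 = 19.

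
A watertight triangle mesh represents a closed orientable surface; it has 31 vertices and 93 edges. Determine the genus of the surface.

1

Every face is a triangle and each edge borders two faces, so 3F = 2·93, giving F = 62.
χ = V − E + F = 31 − 93 + 62 = 0.
For a closed orientable surface χ = 2 − 2g, so g = (2 − (0))/2 = 1.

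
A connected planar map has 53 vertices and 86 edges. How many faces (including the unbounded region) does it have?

35

Euler's formula for a connected plane graph: V − E + F = 2, so F = 2 − 53 + 86 = 35.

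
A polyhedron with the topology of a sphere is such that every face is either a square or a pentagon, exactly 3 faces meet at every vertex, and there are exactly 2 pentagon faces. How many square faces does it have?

Let x be the number of squares; then F = 2 + x.
Edge–face incidences: 2E = 5·2 + 4·x = 10 + 4x.
Every vertex has degree 3, so 3V = 2E.
Euler: V − E + F = 2 ⇒ (2E)/3 − E + (2 + x) = 2.
Multiply by 6: 2·(2E) − 3·(2E) + 6·(2 + x) = 12, i.e. 12 + 6x − (10 + 4x) = 12.
Collecting terms: 2x + 2 = 12, so 2x = 10, so x = 5.
Then 2E = 10 + 4·5 = 30, so E = 15, V = 2E/3 = 10, F = 2 + 5 = 7.

5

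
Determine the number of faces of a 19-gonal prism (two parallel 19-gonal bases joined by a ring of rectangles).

21

A prism on an n-gon has two n-gon bases and n rectangular sides: V = 2·19 = 38, E = 3·19 = 57, F = 19 + 2 = 21.
Check: V − E + F = 38 − 57 + 21 = 2.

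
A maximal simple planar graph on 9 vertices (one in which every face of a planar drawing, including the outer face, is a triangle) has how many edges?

In a plane triangulation 3F = 2E and V − E + F = 2, so E = 3V − 6 = 3·9 − 6 = 21.

21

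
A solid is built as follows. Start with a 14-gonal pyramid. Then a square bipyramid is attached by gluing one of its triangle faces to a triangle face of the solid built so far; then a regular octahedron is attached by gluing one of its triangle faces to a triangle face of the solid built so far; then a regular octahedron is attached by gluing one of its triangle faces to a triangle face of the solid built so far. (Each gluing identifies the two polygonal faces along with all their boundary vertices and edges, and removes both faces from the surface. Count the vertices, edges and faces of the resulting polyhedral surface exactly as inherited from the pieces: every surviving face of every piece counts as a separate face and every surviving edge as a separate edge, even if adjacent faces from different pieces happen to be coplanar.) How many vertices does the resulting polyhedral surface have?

A 14-gonal pyramid: V=15, E=28, F=15.
Attach a square bipyramid (V=6, E=12, F=8) along a 3-gon: merge 3 vertices and 3 edges, delete both glued faces → V=18, E=37, F=21.
Attach a regular octahedron (V=6, E=12, F=8) along a 3-gon: merge 3 vertices and 3 edges, delete both glued faces → V=21, E=46, F=27.
Attach a regular octahedron (V=6, E=12, F=8) along a 3-gon: merge 3 vertices and 3 edges, delete both glued faces → V=24, E=55, F=33.
Check: V − E + F = 24 − 55 + 33 = 2.

24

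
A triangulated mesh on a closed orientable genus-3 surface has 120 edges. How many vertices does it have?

36

χ = 2 − 2·3 = -4, and every face is a triangle so 3F = 2E.
F = 2E/3 = 80. Then V = -4 + E − F = -4 + 120 − 80 = 36.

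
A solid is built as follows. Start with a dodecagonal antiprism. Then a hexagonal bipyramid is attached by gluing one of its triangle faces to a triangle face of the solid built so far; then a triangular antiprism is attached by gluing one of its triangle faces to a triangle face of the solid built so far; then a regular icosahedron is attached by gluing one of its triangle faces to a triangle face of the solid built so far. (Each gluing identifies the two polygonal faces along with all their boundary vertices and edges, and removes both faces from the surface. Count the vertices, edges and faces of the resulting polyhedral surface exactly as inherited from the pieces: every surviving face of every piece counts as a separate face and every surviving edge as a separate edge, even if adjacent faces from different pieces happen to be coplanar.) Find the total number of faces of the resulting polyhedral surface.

A dodecagonal antiprism: V=24, E=48, F=26.
Attach a hexagonal bipyramid (V=8, E=18, F=12) along a 3-gon: merge 3 vertices and 3 edges, delete both glued faces → V=29, E=63, F=36.
Attach a triangular antiprism (V=6, E=12, F=8) along a 3-gon: merge 3 vertices and 3 edges, delete both glued faces → V=32, E=72, F=42.
Attach a regular icosahedron (V=12, E=30, F=20) along a 3-gon: merge 3 vertices and 3 edges, delete both glued faces → V=41, E=99, F=60.
Check: V − E + F = 41 − 99 + 60 = 2.

60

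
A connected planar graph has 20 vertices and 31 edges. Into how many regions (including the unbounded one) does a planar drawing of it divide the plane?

13

Euler's formula for a connected plane graph: V − E + F = 2, so F = 2 − 20 + 31 = 13.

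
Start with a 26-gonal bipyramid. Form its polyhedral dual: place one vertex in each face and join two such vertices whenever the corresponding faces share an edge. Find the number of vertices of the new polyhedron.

52

The base solid has V = 28, E = 78, F = 52.
The dual swaps V and F and preserves E: V′ = F = 52, E′ = E = 78, F′ = V = 28.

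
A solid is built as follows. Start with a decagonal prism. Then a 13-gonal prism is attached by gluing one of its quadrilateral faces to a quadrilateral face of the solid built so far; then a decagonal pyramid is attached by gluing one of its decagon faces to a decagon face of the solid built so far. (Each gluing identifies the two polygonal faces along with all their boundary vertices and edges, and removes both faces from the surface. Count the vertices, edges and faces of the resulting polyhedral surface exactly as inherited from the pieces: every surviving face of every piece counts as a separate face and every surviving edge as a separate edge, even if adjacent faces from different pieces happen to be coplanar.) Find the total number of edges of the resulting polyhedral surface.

75

A decagonal prism: V=20, E=30, F=12.
Attach a 13-gonal prism (V=26, E=39, F=15) along a 4-gon: merge 4 vertices and 4 edges, delete both glued faces → V=42, E=65, F=25.
Attach a decagonal pyramid (V=11, E=20, F=11) along a 10-gon: merge 10 vertices and 10 edges, delete both glued faces → V=43, E=75, F=34.
Check: V − E + F = 43 − 75 + 34 = 2.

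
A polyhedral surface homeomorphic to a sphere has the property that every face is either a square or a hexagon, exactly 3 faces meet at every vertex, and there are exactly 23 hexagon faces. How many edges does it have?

Let x be the number of squares; then F = 23 + x.
Edge–face incidences: 2E = 6·23 + 4·x = 138 + 4x.
Every vertex has degree 3, so 3V = 2E.
Euler: V − E + F = 2 ⇒ (2E)/3 − E + (23 + x) = 2.
Multiply by 6: 2·(2E) − 3·(2E) + 6·(23 + x) = 12, i.e. 138 + 6x − (138 + 4x) = 12.
Collecting terms: 2x = 12, so x = 6.
Then 2E = 138 + 4·6 = 162, so E = 81, V = 2E/3 = 54, F = 23 + 6 = 29.

81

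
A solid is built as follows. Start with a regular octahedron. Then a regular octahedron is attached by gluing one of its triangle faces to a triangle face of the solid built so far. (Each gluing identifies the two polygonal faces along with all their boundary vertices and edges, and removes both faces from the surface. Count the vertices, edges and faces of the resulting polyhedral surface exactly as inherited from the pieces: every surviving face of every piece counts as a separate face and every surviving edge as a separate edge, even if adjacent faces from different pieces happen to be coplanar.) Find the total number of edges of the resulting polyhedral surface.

A regular octahedron: V=6, E=12, F=8.
Attach a regular octahedron (V=6, E=12, F=8) along a 3-gon: merge 3 vertices and 3 edges, delete both glued faces → V=9, E=21, F=14.
Check: V − E + F = 9 − 21 + 14 = 2.

21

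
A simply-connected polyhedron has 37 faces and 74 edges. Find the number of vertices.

Here V − E + F = 2.
V = 2 + E − F = 2 + 74 − 37 = 39.

39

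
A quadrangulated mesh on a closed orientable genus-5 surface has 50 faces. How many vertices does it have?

χ = 2 − 2·5 = -8, and every face is a square so 4F = 2E.
E = 4·50/2 = 100. Then V = -8 + E − F = -8 + 100 − 50 = 42.

42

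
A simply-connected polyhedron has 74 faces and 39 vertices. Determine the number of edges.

Here V − E + F = 2.
E = V + F − (2) = 39 + 74 − (2) = 111.

111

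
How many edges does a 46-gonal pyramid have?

92

A pyramid on an n-gon base has one n-gon and n triangles: V = 46 + 1 = 47, E = 2·46 = 92, F = 46 + 1 = 47.
Check: V − E + F = 47 − 92 + 47 = 2.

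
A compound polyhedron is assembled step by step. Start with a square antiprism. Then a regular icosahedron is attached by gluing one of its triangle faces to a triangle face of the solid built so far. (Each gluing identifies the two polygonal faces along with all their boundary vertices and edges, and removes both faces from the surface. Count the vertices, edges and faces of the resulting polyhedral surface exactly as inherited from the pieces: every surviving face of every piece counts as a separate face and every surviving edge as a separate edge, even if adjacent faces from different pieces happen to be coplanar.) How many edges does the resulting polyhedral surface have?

A square antiprism: V=8, E=16, F=10.
Attach a regular icosahedron (V=12, E=30, F=20) along a 3-gon: merge 3 vertices and 3 edges, delete both glued faces → V=17, E=43, F=28.
Check: V − E + F = 17 − 43 + 28 = 2.

43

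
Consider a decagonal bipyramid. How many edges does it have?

30

A bipyramid over an n-gon has 2n triangular faces and n + 2 vertices: V = 10 + 2 = 12, E = 3·10 = 30, F = 2·10 = 20.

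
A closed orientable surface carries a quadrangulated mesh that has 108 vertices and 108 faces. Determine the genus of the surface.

1

Every face is a square, so 2E = 4·108 = 432, giving E = 216.
χ = V − E + F = 108 − 216 + 108 = 0.
For a closed orientable surface χ = 2 − 2g, so g = (2 − (0))/2 = 1.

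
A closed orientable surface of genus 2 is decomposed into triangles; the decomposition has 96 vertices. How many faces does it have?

196

χ = 2 − 2·2 = -2, and every face is a triangle so 3F = 2E.
V − E + F = -2 with E = 3F/2 gives 96 − (3/2 − 1)·F = -2, so F = 196 and E = 294.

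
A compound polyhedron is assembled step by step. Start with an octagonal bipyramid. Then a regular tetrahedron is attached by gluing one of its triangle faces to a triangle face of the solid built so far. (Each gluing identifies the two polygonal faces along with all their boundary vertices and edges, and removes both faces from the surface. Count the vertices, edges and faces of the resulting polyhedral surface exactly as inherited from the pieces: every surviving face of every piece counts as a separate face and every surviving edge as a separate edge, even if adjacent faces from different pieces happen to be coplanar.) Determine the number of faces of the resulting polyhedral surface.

18

An octagonal bipyramid: V=10, E=24, F=16.
Attach a regular tetrahedron (V=4, E=6, F=4) along a 3-gon: merge 3 vertices and 3 edges, delete both glued faces → V=11, E=27, F=18.
Check: V − E + F = 11 − 27 + 18 = 2.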